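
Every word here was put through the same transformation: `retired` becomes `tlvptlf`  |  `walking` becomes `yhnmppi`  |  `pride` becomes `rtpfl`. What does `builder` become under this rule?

dbpnflt

The shift depends on letter class: consonant r→t is +2, but vowel e→l is +7. Two shifts are in play — +7 for a/e/i/o/u, +2 for every other letter.
On builder: b(cons)+2=d, u(vowel)+7=b, i(vowel)+7=p, l(cons)+2=n, d(cons)+2=f, e(vowel)+7=l, r(cons)+2=t.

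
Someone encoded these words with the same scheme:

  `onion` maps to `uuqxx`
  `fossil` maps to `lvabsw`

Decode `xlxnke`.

In onion: o→u is +6, n→u is +7, i→q is +8, o→x is +9 — the shift increases by 1 each position. Letter i (0-indexed) is shifted by i+6, so successive shifts are 6, 7, 8, ….
Reversing it on xlxnke: x−6=r, l−7=e, x−8=p, n−9=e, k−10=a, e−11=t.

repeat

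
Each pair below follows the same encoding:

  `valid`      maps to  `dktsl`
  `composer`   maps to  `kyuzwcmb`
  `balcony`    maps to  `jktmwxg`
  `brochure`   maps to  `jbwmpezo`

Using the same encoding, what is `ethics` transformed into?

mdpskc

Shifts by position in valid: pos 0: v→d (+8), pos 1: a→k (+10), pos 2: l→t (+8), pos 3: i→s (+10) — repeating every 2. The shifts repeat in a cycle of length 2: positions 0,1,… shift by +8, +10, then the pattern repeats.
On ethics: e+8=m, t+10=d, h+8=p, i+10=s, c+8=k, s+10=c.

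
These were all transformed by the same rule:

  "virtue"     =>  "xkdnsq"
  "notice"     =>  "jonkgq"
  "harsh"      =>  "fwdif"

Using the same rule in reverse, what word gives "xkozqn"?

violet

v(21)→x(23) and i(8)→k(10) fit y≡5x+22 (mod 26); the inverse of 5 mod 26 is 21. This is an affine cipher: with a=0,…,z=25, each position x becomes (5x+22) mod 26.
Reversing it on xkozqn: x(23)→21·(23−22)≡21=v; k(10)→21·(10−22)≡8=i; o(14)→21·(14−22)≡14=o; z(25)→21·(25−22)≡11=l; q(16)→21·(16−22)≡4=e; n(13)→21·(13−22)≡19=t (all mod 26).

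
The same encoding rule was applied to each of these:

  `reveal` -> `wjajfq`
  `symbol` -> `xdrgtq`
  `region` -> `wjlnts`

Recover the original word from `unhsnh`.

Compare letters: r→w is +5, e→j is +5, v→a is +5 — a constant shift. Each letter is shifted forward by 5 in the alphabet (a Caesar shift of +5).
Reversing it on unhsnh: u−5=p, n−5=i, h−5=c, s−5=n, n−5=i, h−5=c.

picnic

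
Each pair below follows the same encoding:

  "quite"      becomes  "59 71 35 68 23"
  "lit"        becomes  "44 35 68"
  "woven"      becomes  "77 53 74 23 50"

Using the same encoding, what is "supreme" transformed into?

65 71 56 62 23 47 23

With a=1..z=26, the number is 3·pos + 8.
Applying it to supreme: s=19→65, u=21→71, p=16→56, r=18→62, e=5→23, m=13→47, e=5→23.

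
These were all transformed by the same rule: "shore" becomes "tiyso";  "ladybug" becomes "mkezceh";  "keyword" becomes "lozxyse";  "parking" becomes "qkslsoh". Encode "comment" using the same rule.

dynnoou

The shift depends on letter class: consonant s→t is +1, but vowel o→y is +10. Vowels shift forward by 10 and consonants shift forward by 1.
On comment: c(cons)+1=d, o(vowel)+10=y, m(cons)+1=n, m(cons)+1=n, e(vowel)+10=o, n(cons)+1=o, t(cons)+1=u.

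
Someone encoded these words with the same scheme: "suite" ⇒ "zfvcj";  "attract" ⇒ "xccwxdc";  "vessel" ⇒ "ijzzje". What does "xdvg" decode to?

acid

This is an affine cipher: with a=0,…,z=25, each position x becomes (3x+23) mod 26.
Reversing it on xdvg: x(23)→9·(23−23)≡0=a; d(3)→9·(3−23)≡2=c; v(21)→9·(21−23)≡8=i; g(6)→9·(6−23)≡3=d (all mod 26).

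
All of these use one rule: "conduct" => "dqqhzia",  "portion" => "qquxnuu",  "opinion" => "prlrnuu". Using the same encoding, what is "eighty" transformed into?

fkjlye

The shift increases by 1 at each position, starting from +1: 1, 2, 3, ….
On eighty: e+1=f, i+2=k, g+3=j, h+4=l, t+5=y, y+6=e.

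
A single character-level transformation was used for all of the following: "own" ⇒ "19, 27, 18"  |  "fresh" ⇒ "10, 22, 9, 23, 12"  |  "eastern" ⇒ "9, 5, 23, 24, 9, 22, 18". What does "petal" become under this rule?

20, 9, 24, 5, 16

o is letter #15 and maps to 19: an offset of 4. Each letter is replaced by its alphabet position (a=1..z=26) + 4.
On petal: p=16→20, e=5→9, t=20→24, a=1→5, l=12→16.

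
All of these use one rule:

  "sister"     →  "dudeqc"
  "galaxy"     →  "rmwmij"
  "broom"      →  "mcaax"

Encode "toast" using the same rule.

The shift depends on letter class: consonant s→d is +11, but vowel i→u is +12. Vowels shift forward by 12 and consonants shift forward by 11.
For toast: t(cons)+11=e, o(vowel)+12=a, a(vowel)+12=m, s(cons)+11=d, t(cons)+11=e.

eamde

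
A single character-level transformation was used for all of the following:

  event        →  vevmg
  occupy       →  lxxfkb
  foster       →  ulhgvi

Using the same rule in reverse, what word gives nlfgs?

Each pair mirrors across the alphabet (e↔v, v↔e, e↔v): positions sum to 25. Each letter is replaced by its mirror in the alphabet: a↔z, b↔y, c↔x, and so on (the Atbash cipher).
Reversing it on nlfgs: n↔m, l↔o, f↔u, g↔t, s↔h.

mouth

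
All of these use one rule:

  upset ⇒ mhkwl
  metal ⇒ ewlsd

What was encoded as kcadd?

skill

Compare letters: u→m is +18, p→h is +18, s→k is +18 — a constant shift. Each letter is shifted forward by 18 in the alphabet (a Caesar shift of +18).
Decoding kcadd: k−18=s, c−18=k, a−18=i, d−18=l, d−18=l.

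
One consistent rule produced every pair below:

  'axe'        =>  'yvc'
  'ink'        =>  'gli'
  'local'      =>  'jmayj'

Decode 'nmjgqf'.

Compare letters: a→y is +24, x→v is +24, e→c is +24 — a constant shift. It's a constant shift of +24 (ROT24).
Undoing it on nmjgqf: n−24=p, m−24=o, j−24=l, g−24=i, q−24=s, f−24=h.

polish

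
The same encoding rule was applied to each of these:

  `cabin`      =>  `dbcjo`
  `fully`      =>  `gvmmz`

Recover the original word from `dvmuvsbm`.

cultural

This is a Caesar cipher with shift 1.
Reversing it on dvmuvsbm: d−1=c, v−1=u, m−1=l, u−1=t, v−1=u, s−1=r, b−1=a, m−1=l.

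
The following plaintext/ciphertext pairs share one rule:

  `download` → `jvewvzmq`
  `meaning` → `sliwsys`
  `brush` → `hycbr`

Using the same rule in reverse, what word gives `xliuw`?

realm

In download: d→j is +6, o→v is +7, w→e is +8, n→w is +9 — the shift increases by 1 each position. Each letter shifts forward by (position + 6), i.e. 6, 7, 8, … — the shift grows by one for each successive letter.
Reversing it on xliuw: x−6=r, l−7=e, i−8=a, u−9=l, w−10=m.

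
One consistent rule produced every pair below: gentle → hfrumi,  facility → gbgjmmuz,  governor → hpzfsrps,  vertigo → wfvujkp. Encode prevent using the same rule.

qsiwfru

Shifts by position in gentle: pos 0: g→h (+1), pos 1: e→f (+1), pos 2: n→r (+4), pos 3: t→u (+1), pos 4: l→m (+1), pos 5: e→i (+4) — repeating every 3. The shifts repeat in a cycle of length 3: positions 0,1,… shift by +1, +1, +4, then the pattern repeats.
For prevent: p+1=q, r+1=s, e+4=i, v+1=w, e+1=f, n+4=r, t+1=u.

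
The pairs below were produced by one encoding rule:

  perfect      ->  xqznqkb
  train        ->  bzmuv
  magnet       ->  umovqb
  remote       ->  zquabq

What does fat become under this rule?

nmb

The shift depends on letter class: consonant p→x is +8, but vowel e→q is +12. The rule splits by letter class: vowels +12, consonants +8.
For fat: f(cons)+8=n, a(vowel)+12=m, t(cons)+8=b.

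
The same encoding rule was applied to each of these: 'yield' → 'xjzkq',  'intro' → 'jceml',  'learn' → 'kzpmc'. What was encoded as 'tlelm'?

motor

y(24)→x(23) and i(8)→j(9) fit y≡9x+15 (mod 26); the inverse of 9 mod 26 is 3. This is an affine cipher: with a=0,…,z=25, each position x becomes (9x+15) mod 26.
Decoding tlelm: t(19)→3·(19−15)≡12=m; l(11)→3·(11−15)≡14=o; e(4)→3·(4−15)≡19=t; l(11)→3·(11−15)≡14=o; m(12)→3·(12−15)≡17=r (all mod 26).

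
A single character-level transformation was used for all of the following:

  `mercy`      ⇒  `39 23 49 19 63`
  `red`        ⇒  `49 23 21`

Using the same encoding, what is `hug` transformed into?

29 55 27

m(#13)→39 and e(#5)→23: differences scale by 2, so n = 2·pos + 13. With a=1..z=26, the number is 2·pos + 13.
For hug: h=8→29, u=21→55, g=7→27.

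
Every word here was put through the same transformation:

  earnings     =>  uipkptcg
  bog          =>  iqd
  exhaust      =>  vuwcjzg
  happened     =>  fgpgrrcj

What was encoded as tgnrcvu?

stapler

The output letters match the input read backwards, each shifted +2: earnings reversed is sgninrae. The word is reversed, then every letter is shifted forward by 2.
Reversing it on tgnrcvu: shift back: t−2=r, g−2=e, n−2=l, r−2=p, c−2=a, v−2=t, u−2=s → relpats; then reverse → stapler.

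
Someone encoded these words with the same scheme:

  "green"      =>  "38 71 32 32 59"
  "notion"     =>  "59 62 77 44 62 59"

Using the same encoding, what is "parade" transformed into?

g(#7)→38 and r(#18)→71: differences scale by 3, so n = 3·pos + 17. The formula is n = 3×(alphabet index, a=1) + 17.
For parade: p=16→65, a=1→20, r=18→71, a=1→20, d=4→29, e=5→32.

65 20 71 20 29 32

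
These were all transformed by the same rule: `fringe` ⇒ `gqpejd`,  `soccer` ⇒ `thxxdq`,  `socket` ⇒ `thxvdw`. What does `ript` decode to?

f(5)→g(6) and r(17)→q(16) fit y≡3x+17 (mod 26); the inverse of 3 mod 26 is 9. Treating letters as 0–25, the rule is x ↦ 3x + 17 (mod 26).
Undoing it on ript: r(17)→9·(17−17)≡0=a; i(8)→9·(8−17)≡23=x; p(15)→9·(15−17)≡8=i; t(19)→9·(19−17)≡18=s (all mod 26).

axis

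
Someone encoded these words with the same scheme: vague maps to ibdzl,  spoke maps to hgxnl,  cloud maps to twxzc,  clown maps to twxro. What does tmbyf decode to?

charm

v(21)→i(8) and a(0)→b(1) fit y≡9x+1 (mod 26); the inverse of 9 mod 26 is 3. Treating letters as 0–25, the rule is x ↦ 9x + 1 (mod 26).
Decoding tmbyf: t(19)→3·(19−1)≡2=c; m(12)→3·(12−1)≡7=h; b(1)→3·(1−1)≡0=a; y(24)→3·(24−1)≡17=r; f(5)→3·(5−1)≡12=m (all mod 26).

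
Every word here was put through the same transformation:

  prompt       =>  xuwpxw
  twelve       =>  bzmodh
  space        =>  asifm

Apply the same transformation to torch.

Shifts by position in prompt: pos 0: p→x (+8), pos 1: r→u (+3), pos 2: o→w (+8), pos 3: m→p (+3) — repeating every 2. It's a Vigenère-style cipher with numeric key [8,3]: position i shifts by key[i mod 2].
On torch: t+8=b, o+3=r, r+8=z, c+3=f, h+8=p.

brzfp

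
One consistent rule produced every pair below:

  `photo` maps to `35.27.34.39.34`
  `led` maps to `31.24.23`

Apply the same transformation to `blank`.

p is letter #16 and maps to 35: an offset of 19. The number is (letter's place in the alphabet, a=1) + 19.
On blank: b=2→21, l=12→31, a=1→20, n=14→33, k=11→30.

21.31.20.33.30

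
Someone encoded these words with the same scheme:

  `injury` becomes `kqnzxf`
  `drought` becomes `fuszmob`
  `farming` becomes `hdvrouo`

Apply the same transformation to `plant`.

In injury: i→k is +2, n→q is +3, j→n is +4, u→z is +5 — the shift increases by 1 each position. Each letter shifts forward by (position + 2), i.e. 2, 3, 4, … — the shift grows by one for each successive letter.
Applying it to plant: p+2=r, l+3=o, a+4=e, n+5=s, t+6=z.

roesz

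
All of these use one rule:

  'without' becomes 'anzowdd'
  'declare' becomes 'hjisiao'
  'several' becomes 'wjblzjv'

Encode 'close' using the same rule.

gquzm

In without: w→a is +4, i→n is +5, t→z is +6, h→o is +7 — the shift increases by 1 each position. The shift increases by 1 at each position, starting from +4: 4, 5, 6, ….
Applying it to close: c+4=g, l+5=q, o+6=u, s+7=z, e+8=m.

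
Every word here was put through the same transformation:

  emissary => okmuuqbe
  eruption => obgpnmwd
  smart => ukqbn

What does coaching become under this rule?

cwqctmda

e(4)→o(14) and m(12)→k(10) fit y≡19x+16 (mod 26); the inverse of 19 mod 26 is 11. Each letter's alphabet position (a=0..z=25) is mapped through 19·x+16 mod 26 — an affine cipher.
On coaching: c(2)→19·2+16≡2=c; o(14)→19·14+16≡22=w; a(0)→19·0+16≡16=q; c(2)→19·2+16≡2=c; h(7)→19·7+16≡19=t; i(8)→19·8+16≡12=m; n(13)→19·13+16≡3=d; g(6)→19·6+16≡0=a (all mod 26).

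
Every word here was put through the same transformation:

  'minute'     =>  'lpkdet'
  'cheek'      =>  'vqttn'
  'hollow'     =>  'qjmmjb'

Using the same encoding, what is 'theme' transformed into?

m(12)→l(11) and i(8)→p(15) fit y≡25x+23 (mod 26); the inverse of 25 mod 26 is 25. Treating letters as 0–25, the rule is x ↦ 25x + 23 (mod 26).
For theme: t(19)→25·19+23≡4=e; h(7)→25·7+23≡16=q; e(4)→25·4+23≡19=t; m(12)→25·12+23≡11=l; e(4)→25·4+23≡19=t (all mod 26).

eqtlt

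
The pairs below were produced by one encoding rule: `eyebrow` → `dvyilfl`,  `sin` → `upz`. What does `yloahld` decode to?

The output letters match the input read backwards, each shifted +7: eyebrow reversed is worbeye. The word is reversed, then every letter is shifted forward by 7.
Decoding yloahld: shift back: y−7=r, l−7=e, o−7=h, a−7=t, h−7=a, l−7=e, d−7=w → rehtaew; then reverse → weather.

weather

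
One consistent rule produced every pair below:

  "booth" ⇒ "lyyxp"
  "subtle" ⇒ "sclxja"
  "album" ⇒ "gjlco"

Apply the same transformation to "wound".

myctv

This is an affine cipher: with a=0,…,z=25, each position x becomes (5x+6) mod 26.
On wound: w(22)→5·22+6≡12=m; o(14)→5·14+6≡24=y; u(20)→5·20+6≡2=c; n(13)→5·13+6≡19=t; d(3)→5·3+6≡21=v (all mod 26).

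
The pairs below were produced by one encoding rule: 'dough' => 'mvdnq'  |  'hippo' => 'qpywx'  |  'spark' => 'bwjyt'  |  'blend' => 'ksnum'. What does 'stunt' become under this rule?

Shifts by position in dough: pos 0: d→m (+9), pos 1: o→v (+7), pos 2: u→d (+9), pos 3: g→n (+7) — repeating every 2. A repeating key of period 2 is used — shifts +9, +7 over and over.
On stunt: s+9=b, t+7=a, u+9=d, n+7=u, t+9=c.

baduc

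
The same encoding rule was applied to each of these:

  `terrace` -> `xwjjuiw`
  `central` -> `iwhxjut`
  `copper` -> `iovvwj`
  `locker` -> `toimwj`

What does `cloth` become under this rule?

itoxr

t(19)→x(23) and e(4)→w(22) fit y≡7x+20 (mod 26); the inverse of 7 mod 26 is 15. Each letter's alphabet position (a=0..z=25) is mapped through 7·x+20 mod 26 — an affine cipher.
On cloth: c(2)→7·2+20≡8=i; l(11)→7·11+20≡19=t; o(14)→7·14+20≡14=o; t(19)→7·19+20≡23=x; h(7)→7·7+20≡17=r (all mod 26).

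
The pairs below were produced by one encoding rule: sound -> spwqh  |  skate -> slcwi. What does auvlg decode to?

In sound: s→s is +0, o→p is +1, u→w is +2, n→q is +3 — the shift increases by 1 each position. Letter i (0-indexed) is shifted by i+0, so successive shifts are 0, 1, 2, ….
Undoing it on auvlg: a−0=a, u−1=t, v−2=t, l−3=i, g−4=c.

attic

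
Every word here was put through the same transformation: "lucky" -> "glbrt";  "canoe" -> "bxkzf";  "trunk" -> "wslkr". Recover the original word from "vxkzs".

manor

l(11)→g(6) and u(20)→l(11) fit y≡15x+23 (mod 26); the inverse of 15 mod 26 is 7. Each letter's alphabet position (a=0..z=25) is mapped through 15·x+23 mod 26 — an affine cipher.
Reversing it on vxkzs: v(21)→7·(21−23)≡12=m; x(23)→7·(23−23)≡0=a; k(10)→7·(10−23)≡13=n; z(25)→7·(25−23)≡14=o; s(18)→7·(18−23)≡17=r (all mod 26).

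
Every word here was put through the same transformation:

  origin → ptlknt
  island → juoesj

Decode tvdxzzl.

In origin: o→p is +1, r→t is +2, i→l is +3, g→k is +4 — the shift increases by 1 each position. Each letter shifts forward by (position + 1), i.e. 1, 2, 3, … — the shift grows by one for each successive letter.
Undoing it on tvdxzzl: t−1=s, v−2=t, d−3=a, x−4=t, z−5=u, z−6=t, l−7=e.

statute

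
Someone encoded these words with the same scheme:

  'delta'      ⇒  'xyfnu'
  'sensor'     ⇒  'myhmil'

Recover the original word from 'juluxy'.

parade

This is a Caesar cipher with shift 20.
Undoing it on juluxy: j−20=p, u−20=a, l−20=r, u−20=a, x−20=d, y−20=e.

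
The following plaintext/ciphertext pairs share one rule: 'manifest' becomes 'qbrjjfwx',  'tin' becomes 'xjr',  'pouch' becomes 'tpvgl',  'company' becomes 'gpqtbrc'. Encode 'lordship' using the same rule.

ppvhwljt

Two shifts are in play — +1 for a/e/i/o/u, +4 for every other letter.
On lordship: l(cons)+4=p, o(vowel)+1=p, r(cons)+4=v, d(cons)+4=h, s(cons)+4=w, h(cons)+4=l, i(vowel)+1=j, p(cons)+4=t.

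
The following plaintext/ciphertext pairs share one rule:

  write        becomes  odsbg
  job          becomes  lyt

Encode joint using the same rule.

dxsyt

Two steps: reverse the string, then apply a Caesar shift of +10.
On joint: reverse → tnioj; then shift: t+10=d, n+10=x, i+10=s, o+10=y, j+10=t.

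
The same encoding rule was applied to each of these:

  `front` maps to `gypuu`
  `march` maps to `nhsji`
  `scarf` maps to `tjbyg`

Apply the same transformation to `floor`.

Shifts by position in front: pos 0: f→g (+1), pos 1: r→y (+7), pos 2: o→p (+1), pos 3: n→u (+7) — repeating every 2. A repeating key of period 2 is used — shifts +1, +7 over and over.
On floor: f+1=g, l+7=s, o+1=p, o+7=v, r+1=s.

gspvs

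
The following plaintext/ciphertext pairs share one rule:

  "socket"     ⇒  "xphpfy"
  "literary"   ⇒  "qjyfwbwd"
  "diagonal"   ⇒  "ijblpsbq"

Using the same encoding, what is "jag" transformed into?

Vowels shift forward by 1 and consonants shift forward by 5.
On jag: j(cons)+5=o, a(vowel)+1=b, g(cons)+5=l.

obl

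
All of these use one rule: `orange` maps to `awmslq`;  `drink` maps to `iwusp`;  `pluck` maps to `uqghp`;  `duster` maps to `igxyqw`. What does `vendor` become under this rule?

aqsiaw

Vowels shift forward by 12 and consonants shift forward by 5.
For vendor: v(cons)+5=a, e(vowel)+12=q, n(cons)+5=s, d(cons)+5=i, o(vowel)+12=a, r(cons)+5=w.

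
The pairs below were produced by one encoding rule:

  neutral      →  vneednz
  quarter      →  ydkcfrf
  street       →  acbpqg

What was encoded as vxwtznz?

In neutral: n→v is +8, e→n is +9, u→e is +10, t→e is +11 — the shift increases by 1 each position. Each letter shifts forward by (position + 8), i.e. 8, 9, 10, … — the shift grows by one for each successive letter.
Reversing it on vxwtznz: v−8=n, x−9=o, w−10=m, t−11=i, z−12=n, n−13=a, z−14=l.

nominal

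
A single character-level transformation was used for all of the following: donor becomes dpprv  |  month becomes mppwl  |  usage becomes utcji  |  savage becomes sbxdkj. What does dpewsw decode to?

doctor

Letter i (0-indexed) is shifted by i+0, so successive shifts are 0, 1, 2, ….
Decoding dpewsw: d−0=d, p−1=o, e−2=c, w−3=t, s−4=o, w−5=r.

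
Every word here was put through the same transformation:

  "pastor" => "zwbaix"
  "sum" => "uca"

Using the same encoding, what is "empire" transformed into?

mzqxum

The output letters match the input read backwards, each shifted +8: pastor reversed is rotsap. Read the word backwards and shift each letter +8.
Applying it to empire: reverse → eripme; then shift: e+8=m, r+8=z, i+8=q, p+8=x, m+8=u, e+8=m.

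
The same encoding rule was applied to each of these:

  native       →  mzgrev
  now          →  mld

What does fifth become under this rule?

Each pair mirrors across the alphabet (n↔m, a↔z, t↔g): positions sum to 25. This is the alphabet-reversal cipher (Atbash): a becomes z, b becomes y, etc.
On fifth: f↔u, i↔r, f↔u, t↔g, h↔s.

urugs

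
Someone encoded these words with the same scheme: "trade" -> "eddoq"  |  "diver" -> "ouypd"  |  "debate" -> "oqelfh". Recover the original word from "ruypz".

It's a Vigenère-style cipher with numeric key [11,12,3]: position i shifts by key[i mod 3].
Decoding ruypz: r−11=g, u−12=i, y−3=v, p−11=e, z−12=n.

given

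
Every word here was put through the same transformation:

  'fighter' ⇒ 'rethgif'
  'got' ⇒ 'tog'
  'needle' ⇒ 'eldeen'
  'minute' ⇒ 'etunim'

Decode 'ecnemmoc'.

The word is simply reversed.
Undoing it on ecnemmoc: then reverse → commence.

commence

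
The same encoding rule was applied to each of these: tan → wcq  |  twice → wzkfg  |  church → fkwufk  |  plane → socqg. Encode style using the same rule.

vwbog

The shift depends on letter class: consonant t→w is +3, but vowel a→c is +2. Two shifts are in play — +2 for a/e/i/o/u, +3 for every other letter.
For style: s(cons)+3=v, t(cons)+3=w, y(cons)+3=b, l(cons)+3=o, e(vowel)+2=g.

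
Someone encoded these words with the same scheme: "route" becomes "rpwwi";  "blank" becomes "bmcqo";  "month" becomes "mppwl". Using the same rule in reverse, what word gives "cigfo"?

In route: r→r is +0, o→p is +1, u→w is +2, t→w is +3 — the shift increases by 1 each position. Letter i (0-indexed) is shifted by i+0, so successive shifts are 0, 1, 2, ….
Undoing it on cigfo: c−0=c, i−1=h, g−2=e, f−3=c, o−4=k.

check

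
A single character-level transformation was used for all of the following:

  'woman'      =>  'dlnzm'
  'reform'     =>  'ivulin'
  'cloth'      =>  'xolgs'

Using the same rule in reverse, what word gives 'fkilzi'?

uproar

Each pair mirrors across the alphabet (w↔d, o↔l, m↔n): positions sum to 25. This is the alphabet-reversal cipher (Atbash): a becomes z, b becomes y, etc.
Undoing it on fkilzi: f↔u, k↔p, i↔r, l↔o, z↔a, i↔r.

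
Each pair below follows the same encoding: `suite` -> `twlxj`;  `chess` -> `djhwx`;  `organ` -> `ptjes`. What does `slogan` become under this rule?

In suite: s→t is +1, u→w is +2, i→l is +3, t→x is +4 — the shift increases by 1 each position. Each letter shifts forward by (position + 1), i.e. 1, 2, 3, … — the shift grows by one for each successive letter.
On slogan: s+1=t, l+2=n, o+3=r, g+4=k, a+5=f, n+6=t.

tnrkft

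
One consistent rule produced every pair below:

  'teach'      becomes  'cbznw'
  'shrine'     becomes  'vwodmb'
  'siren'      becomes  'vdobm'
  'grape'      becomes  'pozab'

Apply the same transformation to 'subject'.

Treating letters as 0–25, the rule is x ↦ 7x + 25 (mod 26).
For subject: s(18)→7·18+25≡21=v; u(20)→7·20+25≡9=j; b(1)→7·1+25≡6=g; j(9)→7·9+25≡10=k; e(4)→7·4+25≡1=b; c(2)→7·2+25≡13=n; t(19)→7·19+25≡2=c (all mod 26).

vjgkbnc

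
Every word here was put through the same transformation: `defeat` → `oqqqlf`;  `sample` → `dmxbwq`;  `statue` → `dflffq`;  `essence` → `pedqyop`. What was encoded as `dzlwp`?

Shifts by position in defeat: pos 0: d→o (+11), pos 1: e→q (+12), pos 2: f→q (+11), pos 3: e→q (+12) — repeating every 2. A repeating key of period 2 is used — shifts +11, +12 over and over.
Reversing it on dzlwp: d−11=s, z−12=n, l−11=a, w−12=k, p−11=e.

snake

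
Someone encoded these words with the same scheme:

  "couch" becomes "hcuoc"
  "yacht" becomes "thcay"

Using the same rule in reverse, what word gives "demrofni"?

It's just the letters in reverse order.
Undoing it on demrofni: then reverse → informed.

informed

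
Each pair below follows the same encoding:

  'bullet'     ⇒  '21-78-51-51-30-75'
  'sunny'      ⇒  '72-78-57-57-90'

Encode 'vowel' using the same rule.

Each letter becomes 3×(its alphabet position, a=1..z=26) + 15.
On vowel: v=22→81, o=15→60, w=23→84, e=5→30, l=12→51.

81-60-84-30-51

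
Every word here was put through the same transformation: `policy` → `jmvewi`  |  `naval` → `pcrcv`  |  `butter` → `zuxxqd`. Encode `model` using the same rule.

smtqv

p(15)→j(9) and o(14)→m(12) fit y≡23x+2 (mod 26); the inverse of 23 mod 26 is 17. Treating letters as 0–25, the rule is x ↦ 23x + 2 (mod 26).
For model: m(12)→23·12+2≡18=s; o(14)→23·14+2≡12=m; d(3)→23·3+2≡19=t; e(4)→23·4+2≡16=q; l(11)→23·11+2≡21=v (all mod 26).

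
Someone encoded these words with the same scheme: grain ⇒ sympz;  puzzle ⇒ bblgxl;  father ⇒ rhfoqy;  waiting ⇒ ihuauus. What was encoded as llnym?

zebra

It's a Vigenère-style cipher with numeric key [12,7]: position i shifts by key[i mod 2].
Decoding llnym: l−12=z, l−7=e, n−12=b, y−7=r, m−12=a.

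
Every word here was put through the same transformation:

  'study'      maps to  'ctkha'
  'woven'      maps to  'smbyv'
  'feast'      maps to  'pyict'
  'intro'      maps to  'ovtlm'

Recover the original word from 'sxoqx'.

This is an affine cipher: with a=0,…,z=25, each position x becomes (17x+8) mod 26.
Undoing it on sxoqx: s(18)→23·(18−8)≡22=w; x(23)→23·(23−8)≡7=h; o(14)→23·(14−8)≡8=i; q(16)→23·(16−8)≡2=c; x(23)→23·(23−8)≡7=h (all mod 26).

which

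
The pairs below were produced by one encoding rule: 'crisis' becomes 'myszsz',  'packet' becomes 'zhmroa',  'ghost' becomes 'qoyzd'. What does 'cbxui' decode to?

sunny

Shifts by position in crisis: pos 0: c→m (+10), pos 1: r→y (+7), pos 2: i→s (+10), pos 3: s→z (+7) — repeating every 2. The shifts repeat in a cycle of length 2: positions 0,1,… shift by +10, +7, then the pattern repeats.
Undoing it on cbxui: c−10=s, b−7=u, x−10=n, u−7=n, i−10=y.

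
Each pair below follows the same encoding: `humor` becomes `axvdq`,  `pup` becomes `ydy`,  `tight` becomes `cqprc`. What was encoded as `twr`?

The output letters match the input read backwards, each shifted +9: humor reversed is romuh. Read the word backwards and shift each letter +9.
Undoing it on twr: shift back: t−9=k, w−9=n, r−9=i → kni; then reverse → ink.

ink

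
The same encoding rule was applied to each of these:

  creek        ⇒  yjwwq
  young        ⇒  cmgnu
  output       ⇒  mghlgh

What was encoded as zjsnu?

bring

c(2)→y(24) and r(17)→j(9) fit y≡25x+0 (mod 26); the inverse of 25 mod 26 is 25. This is an affine cipher: with a=0,…,z=25, each position x becomes (25x+0) mod 26.
Reversing it on zjsnu: z(25)→25·(25−0)≡1=b; j(9)→25·(9−0)≡17=r; s(18)→25·(18−0)≡8=i; n(13)→25·(13−0)≡13=n; u(20)→25·(20−0)≡6=g (all mod 26).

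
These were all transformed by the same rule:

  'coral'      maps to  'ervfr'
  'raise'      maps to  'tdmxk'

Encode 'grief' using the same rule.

iumjl

In coral: c→e is +2, o→r is +3, r→v is +4, a→f is +5 — the shift increases by 1 each position. The shift increases by 1 at each position, starting from +2: 2, 3, 4, ….
On grief: g+2=i, r+3=u, i+4=m, e+5=j, f+6=l.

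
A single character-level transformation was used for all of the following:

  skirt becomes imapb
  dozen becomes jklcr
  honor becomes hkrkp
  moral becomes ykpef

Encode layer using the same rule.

This is an affine cipher: with a=0,…,z=25, each position x becomes (19x+4) mod 26.
For layer: l(11)→19·11+4≡5=f; a(0)→19·0+4≡4=e; y(24)→19·24+4≡18=s; e(4)→19·4+4≡2=c; r(17)→19·17+4≡15=p (all mod 26).

fescp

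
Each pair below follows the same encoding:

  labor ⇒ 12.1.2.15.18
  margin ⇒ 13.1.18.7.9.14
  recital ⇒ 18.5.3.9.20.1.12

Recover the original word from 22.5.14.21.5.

venue

Each letter is replaced by its alphabet position (a=1, b=2, …, z=26).
Decoding 22.5.14.21.5: 22=v, 5=e, 14=n, 21=u, 5=e.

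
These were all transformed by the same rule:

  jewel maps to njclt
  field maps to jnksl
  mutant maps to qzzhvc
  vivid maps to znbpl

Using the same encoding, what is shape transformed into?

wmgwm

Each letter shifts forward by (position + 4), i.e. 4, 5, 6, … — the shift grows by one for each successive letter.
Applying it to shape: s+4=w, h+5=m, a+6=g, p+7=w, e+8=m.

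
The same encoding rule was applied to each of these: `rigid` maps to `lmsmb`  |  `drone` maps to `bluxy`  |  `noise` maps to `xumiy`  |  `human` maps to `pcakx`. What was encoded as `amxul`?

r(17)→l(11) and i(8)→m(12) fit y≡23x+10 (mod 26); the inverse of 23 mod 26 is 17. Treating letters as 0–25, the rule is x ↦ 23x + 10 (mod 26).
Decoding amxul: a(0)→17·(0−10)≡12=m; m(12)→17·(12−10)≡8=i; x(23)→17·(23−10)≡13=n; u(20)→17·(20−10)≡14=o; l(11)→17·(11−10)≡17=r (all mod 26).

minor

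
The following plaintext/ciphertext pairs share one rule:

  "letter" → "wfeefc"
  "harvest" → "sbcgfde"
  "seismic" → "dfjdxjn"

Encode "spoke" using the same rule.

dapvf

Two shifts are in play — +1 for a/e/i/o/u, +11 for every other letter.
Applying it to spoke: s(cons)+11=d, p(cons)+11=a, o(vowel)+1=p, k(cons)+11=v, e(vowel)+1=f.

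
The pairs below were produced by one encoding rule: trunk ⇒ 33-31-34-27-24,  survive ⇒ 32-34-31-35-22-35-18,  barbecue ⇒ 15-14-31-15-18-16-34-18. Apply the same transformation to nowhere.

t is letter #20 and maps to 33: an offset of 13. Each letter is replaced by its alphabet position (a=1..z=26) + 13.
Applying it to nowhere: n=14→27, o=15→28, w=23→36, h=8→21, e=5→18, r=18→31, e=5→18.

27-28-36-21-18-31-18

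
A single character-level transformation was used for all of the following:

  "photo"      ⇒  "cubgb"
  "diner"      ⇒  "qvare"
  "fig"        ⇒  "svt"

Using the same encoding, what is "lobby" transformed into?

ybool

This is a Caesar cipher with shift 13.
On lobby: l+13=y, o+13=b, b+13=o, b+13=o, y+13=l.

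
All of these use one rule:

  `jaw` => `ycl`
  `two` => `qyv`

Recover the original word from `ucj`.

The output letters match the input read backwards, each shifted +2: jaw reversed is waj. The word is reversed, then every letter is shifted forward by 2.
Undoing it on ucj: shift back: u−2=s, c−2=a, j−2=h → sah; then reverse → has.

has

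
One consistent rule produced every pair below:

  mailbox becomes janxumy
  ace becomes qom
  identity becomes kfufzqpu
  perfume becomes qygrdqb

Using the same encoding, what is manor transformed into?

The output letters match the input read backwards, each shifted +12: mailbox reversed is xobliam. Two steps: reverse the string, then apply a Caesar shift of +12.
Applying it to manor: reverse → ronam; then shift: r+12=d, o+12=a, n+12=z, a+12=m, m+12=y.

dazmy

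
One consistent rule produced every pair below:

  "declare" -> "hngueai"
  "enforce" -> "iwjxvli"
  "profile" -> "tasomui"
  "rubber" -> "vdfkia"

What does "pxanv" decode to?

Shifts by position in declare: pos 0: d→h (+4), pos 1: e→n (+9), pos 2: c→g (+4), pos 3: l→u (+9) — repeating every 2. The shifts repeat in a cycle of length 2: positions 0,1,… shift by +4, +9, then the pattern repeats.
Decoding pxanv: p−4=l, x−9=o, a−4=w, n−9=e, v−4=r.

lower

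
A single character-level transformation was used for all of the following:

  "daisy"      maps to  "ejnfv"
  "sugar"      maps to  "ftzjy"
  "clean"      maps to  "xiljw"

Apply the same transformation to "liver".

inaly

d(3)→e(4) and a(0)→j(9) fit y≡7x+9 (mod 26); the inverse of 7 mod 26 is 15. Each letter's alphabet position (a=0..z=25) is mapped through 7·x+9 mod 26 — an affine cipher.
On liver: l(11)→7·11+9≡8=i; i(8)→7·8+9≡13=n; v(21)→7·21+9≡0=a; e(4)→7·4+9≡11=l; r(17)→7·17+9≡24=y (all mod 26).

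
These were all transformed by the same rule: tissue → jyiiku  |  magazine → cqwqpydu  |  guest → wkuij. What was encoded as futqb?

pedal

Compare letters: t→j is +16, i→y is +16, s→i is +16 — a constant shift. Every letter moves 16 places later in the alphabet, wrapping around z→a.
Reversing it on futqb: f−16=p, u−16=e, t−16=d, q−16=a, b−16=l.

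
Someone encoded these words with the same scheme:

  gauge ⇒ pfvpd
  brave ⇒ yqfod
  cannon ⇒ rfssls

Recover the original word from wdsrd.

fence

g(6)→p(15) and a(0)→f(5) fit y≡19x+5 (mod 26); the inverse of 19 mod 26 is 11. Each letter's alphabet position (a=0..z=25) is mapped through 19·x+5 mod 26 — an affine cipher.
Reversing it on wdsrd: w(22)→11·(22−5)≡5=f; d(3)→11·(3−5)≡4=e; s(18)→11·(18−5)≡13=n; r(17)→11·(17−5)≡2=c; d(3)→11·(3−5)≡4=e (all mod 26).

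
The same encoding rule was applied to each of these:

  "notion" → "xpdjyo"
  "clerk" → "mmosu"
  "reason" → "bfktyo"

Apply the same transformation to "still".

cusmv

Shifts by position in notion: pos 0: n→x (+10), pos 1: o→p (+1), pos 2: t→d (+10), pos 3: i→j (+1) — repeating every 2. It's a Vigenère-style cipher with numeric key [10,1]: position i shifts by key[i mod 2].
On still: s+10=c, t+1=u, i+10=s, l+1=m, l+10=v.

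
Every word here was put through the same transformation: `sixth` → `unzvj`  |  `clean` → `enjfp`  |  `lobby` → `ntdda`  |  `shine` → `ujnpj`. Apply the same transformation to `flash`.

Vowels shift forward by 5 and consonants shift forward by 2.
On flash: f(cons)+2=h, l(cons)+2=n, a(vowel)+5=f, s(cons)+2=u, h(cons)+2=j.

hnfuj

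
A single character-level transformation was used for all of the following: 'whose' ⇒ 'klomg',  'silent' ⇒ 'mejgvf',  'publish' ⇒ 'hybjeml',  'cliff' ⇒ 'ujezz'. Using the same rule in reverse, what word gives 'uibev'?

w(22)→k(10) and h(7)→l(11) fit y≡19x+8 (mod 26); the inverse of 19 mod 26 is 11. This is an affine cipher: with a=0,…,z=25, each position x becomes (19x+8) mod 26.
Undoing it on uibev: u(20)→11·(20−8)≡2=c; i(8)→11·(8−8)≡0=a; b(1)→11·(1−8)≡1=b; e(4)→11·(4−8)≡8=i; v(21)→11·(21−8)≡13=n (all mod 26).

cabin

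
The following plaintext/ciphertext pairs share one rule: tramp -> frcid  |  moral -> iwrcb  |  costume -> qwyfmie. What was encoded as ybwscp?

slogan

t(19)→f(5) and r(17)→r(17) fit y≡7x+2 (mod 26); the inverse of 7 mod 26 is 15. Each letter's alphabet position (a=0..z=25) is mapped through 7·x+2 mod 26 — an affine cipher.
Reversing it on ybwscp: y(24)→15·(24−2)≡18=s; b(1)→15·(1−2)≡11=l; w(22)→15·(22−2)≡14=o; s(18)→15·(18−2)≡6=g; c(2)→15·(2−2)≡0=a; p(15)→15·(15−2)≡13=n (all mod 26).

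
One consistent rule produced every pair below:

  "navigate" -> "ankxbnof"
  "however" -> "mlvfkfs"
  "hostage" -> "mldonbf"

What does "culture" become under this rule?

Each letter's alphabet position (a=0..z=25) is mapped through 11·x+13 mod 26 — an affine cipher.
On culture: c(2)→11·2+13≡9=j; u(20)→11·20+13≡25=z; l(11)→11·11+13≡4=e; t(19)→11·19+13≡14=o; u(20)→11·20+13≡25=z; r(17)→11·17+13≡18=s; e(4)→11·4+13≡5=f (all mod 26).

jzeozsf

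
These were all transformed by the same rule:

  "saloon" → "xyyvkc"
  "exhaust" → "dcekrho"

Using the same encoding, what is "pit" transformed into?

The output letters match the input read backwards, each shifted +10: saloon reversed is noolas. Two steps: reverse the string, then apply a Caesar shift of +10.
On pit: reverse → tip; then shift: t+10=d, i+10=s, p+10=z.

dsz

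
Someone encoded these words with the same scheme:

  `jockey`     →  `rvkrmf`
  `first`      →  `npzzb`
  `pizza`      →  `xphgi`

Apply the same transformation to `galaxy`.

The shifts repeat in a cycle of length 2: positions 0,1,… shift by +8, +7, then the pattern repeats.
For galaxy: g+8=o, a+7=h, l+8=t, a+7=h, x+8=f, y+7=f.

ohthff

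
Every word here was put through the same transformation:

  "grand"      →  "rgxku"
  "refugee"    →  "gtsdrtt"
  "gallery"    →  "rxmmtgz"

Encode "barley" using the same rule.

wxgmtz

g(6)→r(17) and r(17)→g(6) fit y≡25x+23 (mod 26); the inverse of 25 mod 26 is 25. Each letter's alphabet position (a=0..z=25) is mapped through 25·x+23 mod 26 — an affine cipher.
For barley: b(1)→25·1+23≡22=w; a(0)→25·0+23≡23=x; r(17)→25·17+23≡6=g; l(11)→25·11+23≡12=m; e(4)→25·4+23≡19=t; y(24)→25·24+23≡25=z (all mod 26).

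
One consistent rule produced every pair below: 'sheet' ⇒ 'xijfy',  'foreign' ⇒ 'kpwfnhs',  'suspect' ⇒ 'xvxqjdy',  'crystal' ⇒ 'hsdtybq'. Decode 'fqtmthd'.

Shifts by position in sheet: pos 0: s→x (+5), pos 1: h→i (+1), pos 2: e→j (+5), pos 3: e→f (+1) — repeating every 2. The shifts repeat in a cycle of length 2: positions 0,1,… shift by +5, +1, then the pattern repeats.
Undoing it on fqtmthd: f−5=a, q−1=p, t−5=o, m−1=l, t−5=o, h−1=g, d−5=y.

apology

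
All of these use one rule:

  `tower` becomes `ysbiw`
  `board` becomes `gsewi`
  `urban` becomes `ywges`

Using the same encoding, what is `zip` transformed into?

emu

Two shifts are in play — +4 for a/e/i/o/u, +5 for every other letter.
Applying it to zip: z(cons)+5=e, i(vowel)+4=m, p(cons)+5=u.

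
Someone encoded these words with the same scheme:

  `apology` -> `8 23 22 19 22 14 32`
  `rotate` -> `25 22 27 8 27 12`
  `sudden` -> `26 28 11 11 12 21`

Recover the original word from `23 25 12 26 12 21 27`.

Each letter is replaced by its alphabet position (a=1..z=26) + 7.
Decoding 23 25 12 26 12 21 27: 23→(23−7)÷1=16=p, 25→(25−7)÷1=18=r, 12→(12−7)÷1=5=e, 26→(26−7)÷1=19=s, 12→(12−7)÷1=5=e, 21→(21−7)÷1=14=n, 27→(27−7)÷1=20=t.

present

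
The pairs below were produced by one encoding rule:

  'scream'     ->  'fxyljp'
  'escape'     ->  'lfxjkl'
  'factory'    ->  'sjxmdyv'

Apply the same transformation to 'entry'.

This is an affine cipher: with a=0,…,z=25, each position x becomes (7x+9) mod 26.
On entry: e(4)→7·4+9≡11=l; n(13)→7·13+9≡22=w; t(19)→7·19+9≡12=m; r(17)→7·17+9≡24=y; y(24)→7·24+9≡21=v (all mod 26).

lwmyv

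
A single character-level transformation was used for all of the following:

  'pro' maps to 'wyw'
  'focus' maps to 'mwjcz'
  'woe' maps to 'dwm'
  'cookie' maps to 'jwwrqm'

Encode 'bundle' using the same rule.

The shift depends on letter class: consonant p→w is +7, but vowel o→w is +8. Vowels shift forward by 8 and consonants shift forward by 7.
On bundle: b(cons)+7=i, u(vowel)+8=c, n(cons)+7=u, d(cons)+7=k, l(cons)+7=s, e(vowel)+8=m.

icuksm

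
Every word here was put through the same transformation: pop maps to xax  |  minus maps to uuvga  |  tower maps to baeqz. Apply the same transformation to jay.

rmg

The shift depends on letter class: consonant p→x is +8, but vowel o→a is +12. Vowels shift forward by 12 and consonants shift forward by 8.
For jay: j(cons)+8=r, a(vowel)+12=m, y(cons)+8=g.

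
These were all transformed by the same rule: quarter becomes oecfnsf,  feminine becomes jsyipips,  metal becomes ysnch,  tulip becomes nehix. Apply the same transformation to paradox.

q(16)→o(14) and u(20)→e(4) fit y≡17x+2 (mod 26); the inverse of 17 mod 26 is 23. This is an affine cipher: with a=0,…,z=25, each position x becomes (17x+2) mod 26.
For paradox: p(15)→17·15+2≡23=x; a(0)→17·0+2≡2=c; r(17)→17·17+2≡5=f; a(0)→17·0+2≡2=c; d(3)→17·3+2≡1=b; o(14)→17·14+2≡6=g; x(23)→17·23+2≡3=d (all mod 26).

xcfcbgd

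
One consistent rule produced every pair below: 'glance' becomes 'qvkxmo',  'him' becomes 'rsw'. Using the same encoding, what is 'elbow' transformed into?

ovlyg

Every letter moves 10 places later in the alphabet, wrapping around z→a.
Applying it to elbow: e+10=o, l+10=v, b+10=l, o+10=y, w+10=g.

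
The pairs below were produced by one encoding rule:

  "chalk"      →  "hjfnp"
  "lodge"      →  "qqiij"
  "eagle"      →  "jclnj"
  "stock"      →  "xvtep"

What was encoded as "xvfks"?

Shifts by position in chalk: pos 0: c→h (+5), pos 1: h→j (+2), pos 2: a→f (+5), pos 3: l→n (+2) — repeating every 2. The shifts repeat in a cycle of length 2: positions 0,1,… shift by +5, +2, then the pattern repeats.
Reversing it on xvfks: x−5=s, v−2=t, f−5=a, k−2=i, s−5=n.

stain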